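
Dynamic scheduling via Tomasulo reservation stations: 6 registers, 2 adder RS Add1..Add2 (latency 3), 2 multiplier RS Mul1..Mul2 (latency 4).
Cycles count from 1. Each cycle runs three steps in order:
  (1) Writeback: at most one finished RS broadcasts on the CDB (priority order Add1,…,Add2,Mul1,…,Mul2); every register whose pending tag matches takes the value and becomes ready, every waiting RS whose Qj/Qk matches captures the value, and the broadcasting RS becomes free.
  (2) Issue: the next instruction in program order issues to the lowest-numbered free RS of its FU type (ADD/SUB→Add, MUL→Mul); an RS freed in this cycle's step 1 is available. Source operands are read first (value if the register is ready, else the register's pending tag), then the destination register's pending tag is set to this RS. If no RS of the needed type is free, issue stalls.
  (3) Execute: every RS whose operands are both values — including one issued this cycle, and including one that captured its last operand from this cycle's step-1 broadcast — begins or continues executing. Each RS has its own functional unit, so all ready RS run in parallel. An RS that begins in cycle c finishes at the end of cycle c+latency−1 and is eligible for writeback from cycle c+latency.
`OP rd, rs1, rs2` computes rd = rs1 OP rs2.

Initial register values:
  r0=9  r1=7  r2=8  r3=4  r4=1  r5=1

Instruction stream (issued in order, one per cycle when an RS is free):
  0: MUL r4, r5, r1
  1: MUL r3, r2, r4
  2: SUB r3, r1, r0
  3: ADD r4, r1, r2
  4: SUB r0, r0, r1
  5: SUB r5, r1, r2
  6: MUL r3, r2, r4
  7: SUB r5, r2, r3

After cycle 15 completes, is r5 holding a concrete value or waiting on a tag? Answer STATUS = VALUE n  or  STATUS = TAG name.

STATUS = VALUE -112

c1: issue MUL r4<-Mul1 | r0:9,r1:7,r2:8,r3:4,r4:Mul1,r5:1
c2: issue MUL r3<-Mul2 | r0:9,r1:7,r2:8,r3:Mul2,r4:Mul1,r5:1
c3: issue SUB r3<-Add1 | r0:9,r1:7,r2:8,r3:Add1,r4:Mul1,r5:1
c4: issue ADD r4<-Add2 | r0:9,r1:7,r2:8,r3:Add1,r4:Add2,r5:1
c5: CDB Mul1=7; stall | r0:9,r1:7,r2:8,r3:Add1,r4:Add2,r5:1
c6: CDB Add1=-2; issue SUB r0<-Add1 | r0:Add1,r1:7,r2:8,r3:-2,r4:Add2,r5:1
c7: CDB Add2=15; issue SUB r5<-Add2 | r0:Add1,r1:7,r2:8,r3:-2,r4:15,r5:Add2
c8: issue MUL r3<-Mul1 | r0:Add1,r1:7,r2:8,r3:Mul1,r4:15,r5:Add2
c9: CDB Add1=2; issue SUB r5<-Add1 | r0:2,r1:7,r2:8,r3:Mul1,r4:15,r5:Add1
c10: CDB Add2=-1 | r0:2,r1:7,r2:8,r3:Mul1,r4:15,r5:Add1
c11: CDB Mul2=56 | r0:2,r1:7,r2:8,r3:Mul1,r4:15,r5:Add1
c12: CDB Mul1=120 | r0:2,r1:7,r2:8,r3:120,r4:15,r5:Add1
c13: - | r0:2,r1:7,r2:8,r3:120,r4:15,r5:Add1
c14: - | r0:2,r1:7,r2:8,r3:120,r4:15,r5:Add1
c15: CDB Add1=-112 | r0:2,r1:7,r2:8,r3:120,r4:15,r5:-112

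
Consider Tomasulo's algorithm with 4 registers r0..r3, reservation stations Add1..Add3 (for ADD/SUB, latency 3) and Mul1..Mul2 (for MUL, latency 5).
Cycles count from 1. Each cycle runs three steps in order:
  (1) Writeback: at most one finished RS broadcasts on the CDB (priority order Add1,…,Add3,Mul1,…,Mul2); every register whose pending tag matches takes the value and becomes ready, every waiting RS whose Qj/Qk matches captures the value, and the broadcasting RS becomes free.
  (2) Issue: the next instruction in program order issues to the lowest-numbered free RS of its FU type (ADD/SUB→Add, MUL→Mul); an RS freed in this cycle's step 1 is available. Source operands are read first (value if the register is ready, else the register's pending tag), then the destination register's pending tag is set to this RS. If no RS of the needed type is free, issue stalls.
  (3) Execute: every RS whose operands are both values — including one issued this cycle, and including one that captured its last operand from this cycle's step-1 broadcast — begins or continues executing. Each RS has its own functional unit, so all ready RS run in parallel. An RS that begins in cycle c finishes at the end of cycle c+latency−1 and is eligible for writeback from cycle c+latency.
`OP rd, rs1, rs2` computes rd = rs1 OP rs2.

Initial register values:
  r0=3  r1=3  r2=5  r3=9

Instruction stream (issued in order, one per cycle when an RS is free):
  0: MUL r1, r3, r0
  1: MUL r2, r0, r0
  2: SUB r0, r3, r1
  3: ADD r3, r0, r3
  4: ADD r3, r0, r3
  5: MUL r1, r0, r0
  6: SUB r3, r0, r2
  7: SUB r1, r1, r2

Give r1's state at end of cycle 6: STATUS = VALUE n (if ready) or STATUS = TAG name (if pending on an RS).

c1: issue MUL r1<-Mul1 | r0:3,r1:Mul1,r2:5,r3:9
c2: issue MUL r2<-Mul2 | r0:3,r1:Mul1,r2:Mul2,r3:9
c3: issue SUB r0<-Add1 | r0:Add1,r1:Mul1,r2:Mul2,r3:9
c4: issue ADD r3<-Add2 | r0:Add1,r1:Mul1,r2:Mul2,r3:Add2
c5: issue ADD r3<-Add3 | r0:Add1,r1:Mul1,r2:Mul2,r3:Add3
c6: CDB Mul1=27; issue MUL r1<-Mul1 | r0:Add1,r1:Mul1,r2:Mul2,r3:Add3

STATUS = TAG Mul1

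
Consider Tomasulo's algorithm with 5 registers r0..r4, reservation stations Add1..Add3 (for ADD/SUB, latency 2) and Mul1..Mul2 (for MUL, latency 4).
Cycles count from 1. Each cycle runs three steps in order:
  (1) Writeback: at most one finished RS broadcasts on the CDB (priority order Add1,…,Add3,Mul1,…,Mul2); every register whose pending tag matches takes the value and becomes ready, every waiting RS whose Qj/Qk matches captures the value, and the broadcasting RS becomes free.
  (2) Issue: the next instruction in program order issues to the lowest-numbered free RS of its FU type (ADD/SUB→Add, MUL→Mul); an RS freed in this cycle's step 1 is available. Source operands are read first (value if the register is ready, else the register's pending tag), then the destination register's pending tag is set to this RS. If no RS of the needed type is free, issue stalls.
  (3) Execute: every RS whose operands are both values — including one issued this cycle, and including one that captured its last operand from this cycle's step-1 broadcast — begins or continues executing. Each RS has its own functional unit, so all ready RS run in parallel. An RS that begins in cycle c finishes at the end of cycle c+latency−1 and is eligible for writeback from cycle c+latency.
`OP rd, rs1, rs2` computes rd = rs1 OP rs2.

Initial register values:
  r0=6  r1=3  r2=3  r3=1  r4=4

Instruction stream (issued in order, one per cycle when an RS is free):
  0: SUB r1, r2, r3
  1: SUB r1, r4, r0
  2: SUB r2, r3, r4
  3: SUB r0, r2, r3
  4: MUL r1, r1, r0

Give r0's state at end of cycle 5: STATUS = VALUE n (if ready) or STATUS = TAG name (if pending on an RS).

  c1: issue SUB r1<-Add1  regs: r0:6,r1:Add1,r2:3,r3:1,r4:4
  c2: issue SUB r1<-Add2  regs: r0:6,r1:Add2,r2:3,r3:1,r4:4
  c3: CDB Add1=2; issue SUB r2<-Add1  regs: r0:6,r1:Add2,r2:Add1,r3:1,r4:4
  c4: CDB Add2=-2; issue SUB r0<-Add2  regs: r0:Add2,r1:-2,r2:Add1,r3:1,r4:4
  c5: CDB Add1=-3; issue MUL r1<-Mul1  regs: r0:Add2,r1:Mul1,r2:-3,r3:1,r4:4

STATUS = TAG Add2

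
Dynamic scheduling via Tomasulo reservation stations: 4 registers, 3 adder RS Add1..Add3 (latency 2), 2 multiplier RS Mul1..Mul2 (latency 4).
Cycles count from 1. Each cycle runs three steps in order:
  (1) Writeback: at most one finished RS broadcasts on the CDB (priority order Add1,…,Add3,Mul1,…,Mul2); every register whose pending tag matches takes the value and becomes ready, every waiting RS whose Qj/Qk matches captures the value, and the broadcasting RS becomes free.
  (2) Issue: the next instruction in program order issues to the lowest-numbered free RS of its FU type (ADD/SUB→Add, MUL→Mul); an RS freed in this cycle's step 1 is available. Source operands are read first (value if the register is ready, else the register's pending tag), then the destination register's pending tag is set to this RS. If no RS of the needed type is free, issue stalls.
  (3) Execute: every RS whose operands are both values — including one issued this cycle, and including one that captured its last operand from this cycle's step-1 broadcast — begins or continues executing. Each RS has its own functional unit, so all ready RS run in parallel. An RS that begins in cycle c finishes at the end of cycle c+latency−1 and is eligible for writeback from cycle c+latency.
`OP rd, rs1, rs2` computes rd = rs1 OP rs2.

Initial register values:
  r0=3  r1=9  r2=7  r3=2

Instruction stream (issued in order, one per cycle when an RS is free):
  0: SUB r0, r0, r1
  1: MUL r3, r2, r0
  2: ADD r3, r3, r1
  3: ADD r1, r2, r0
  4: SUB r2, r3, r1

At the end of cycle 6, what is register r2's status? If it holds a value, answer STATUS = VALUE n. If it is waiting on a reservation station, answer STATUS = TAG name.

c1: issue SUB r0<-Add1 | r0:Add1,r1:9,r2:7,r3:2
c2: issue MUL r3<-Mul1 | r0:Add1,r1:9,r2:7,r3:Mul1
c3: CDB Add1=-6; issue ADD r3<-Add1 | r0:-6,r1:9,r2:7,r3:Add1
c4: issue ADD r1<-Add2 | r0:-6,r1:Add2,r2:7,r3:Add1
c5: issue SUB r2<-Add3 | r0:-6,r1:Add2,r2:Add3,r3:Add1
c6: CDB Add2=1 | r0:-6,r1:1,r2:Add3,r3:Add1

STATUS = TAG Add3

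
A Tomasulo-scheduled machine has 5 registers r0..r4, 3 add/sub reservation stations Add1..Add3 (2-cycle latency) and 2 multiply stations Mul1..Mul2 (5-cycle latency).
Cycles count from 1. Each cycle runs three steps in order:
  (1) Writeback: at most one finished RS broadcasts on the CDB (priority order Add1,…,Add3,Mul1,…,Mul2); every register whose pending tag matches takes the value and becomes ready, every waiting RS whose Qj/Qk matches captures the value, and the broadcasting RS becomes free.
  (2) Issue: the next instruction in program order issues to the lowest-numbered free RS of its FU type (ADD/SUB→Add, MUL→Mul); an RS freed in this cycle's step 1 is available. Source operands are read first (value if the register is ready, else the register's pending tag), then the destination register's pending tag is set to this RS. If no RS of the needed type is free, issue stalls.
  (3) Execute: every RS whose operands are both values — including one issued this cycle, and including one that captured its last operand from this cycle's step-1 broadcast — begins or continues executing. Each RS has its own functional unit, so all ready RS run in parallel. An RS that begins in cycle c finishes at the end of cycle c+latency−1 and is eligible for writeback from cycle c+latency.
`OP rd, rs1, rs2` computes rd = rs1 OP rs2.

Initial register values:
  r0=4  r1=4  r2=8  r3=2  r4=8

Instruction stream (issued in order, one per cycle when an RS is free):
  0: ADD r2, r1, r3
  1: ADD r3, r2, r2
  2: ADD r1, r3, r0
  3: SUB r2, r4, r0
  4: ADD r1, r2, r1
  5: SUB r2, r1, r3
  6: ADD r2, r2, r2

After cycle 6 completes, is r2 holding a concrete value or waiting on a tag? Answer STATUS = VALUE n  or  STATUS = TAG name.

cycle 1: issue ADD r2<-Add1 // r0:4,r1:4,r2:Add1,r3:2,r4:8
cycle 2: issue ADD r3<-Add2 // r0:4,r1:4,r2:Add1,r3:Add2,r4:8
cycle 3: CDB Add1=6; issue ADD r1<-Add1 // r0:4,r1:Add1,r2:6,r3:Add2,r4:8
cycle 4: issue SUB r2<-Add3 // r0:4,r1:Add1,r2:Add3,r3:Add2,r4:8
cycle 5: CDB Add2=12; issue ADD r1<-Add2 // r0:4,r1:Add2,r2:Add3,r3:12,r4:8
cycle 6: CDB Add3=4; issue SUB r2<-Add3 // r0:4,r1:Add2,r2:Add3,r3:12,r4:8

STATUS = TAG Add3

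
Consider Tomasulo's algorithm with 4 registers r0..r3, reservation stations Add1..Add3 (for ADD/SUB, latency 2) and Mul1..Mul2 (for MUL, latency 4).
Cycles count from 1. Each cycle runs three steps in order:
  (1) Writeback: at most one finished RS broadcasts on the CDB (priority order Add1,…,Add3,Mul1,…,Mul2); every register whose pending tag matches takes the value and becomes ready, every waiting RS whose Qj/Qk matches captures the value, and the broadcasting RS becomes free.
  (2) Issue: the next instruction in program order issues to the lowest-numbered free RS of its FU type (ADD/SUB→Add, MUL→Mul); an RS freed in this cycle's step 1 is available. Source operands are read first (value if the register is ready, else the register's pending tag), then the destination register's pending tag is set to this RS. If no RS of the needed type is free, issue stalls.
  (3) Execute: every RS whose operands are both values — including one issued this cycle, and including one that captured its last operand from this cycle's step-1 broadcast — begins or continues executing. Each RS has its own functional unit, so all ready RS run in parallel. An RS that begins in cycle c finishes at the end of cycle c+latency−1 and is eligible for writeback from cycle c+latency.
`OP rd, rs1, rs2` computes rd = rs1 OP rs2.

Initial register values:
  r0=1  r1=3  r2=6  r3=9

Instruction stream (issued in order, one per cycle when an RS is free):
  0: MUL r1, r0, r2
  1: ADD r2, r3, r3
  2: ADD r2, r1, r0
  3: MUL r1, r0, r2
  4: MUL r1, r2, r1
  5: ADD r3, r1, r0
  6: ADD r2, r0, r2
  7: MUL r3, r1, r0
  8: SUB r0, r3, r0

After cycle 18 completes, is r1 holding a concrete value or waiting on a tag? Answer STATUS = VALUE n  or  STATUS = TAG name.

  c1: issue MUL r1<-Mul1  regs: r0:1,r1:Mul1,r2:6,r3:9
  c2: issue ADD r2<-Add1  regs: r0:1,r1:Mul1,r2:Add1,r3:9
  c3: issue ADD r2<-Add2  regs: r0:1,r1:Mul1,r2:Add2,r3:9
  c4: CDB Add1=18; issue MUL r1<-Mul2  regs: r0:1,r1:Mul2,r2:Add2,r3:9
  c5: CDB Mul1=6; issue MUL r1<-Mul1  regs: r0:1,r1:Mul1,r2:Add2,r3:9
  c6: issue ADD r3<-Add1  regs: r0:1,r1:Mul1,r2:Add2,r3:Add1
  c7: CDB Add2=7; issue ADD r2<-Add2  regs: r0:1,r1:Mul1,r2:Add2,r3:Add1
  c8: stall  regs: r0:1,r1:Mul1,r2:Add2,r3:Add1
  c9: CDB Add2=8; stall  regs: r0:1,r1:Mul1,r2:8,r3:Add1
  c10: stall  regs: r0:1,r1:Mul1,r2:8,r3:Add1
  c11: CDB Mul2=7; issue MUL r3<-Mul2  regs: r0:1,r1:Mul1,r2:8,r3:Mul2
  c12: issue SUB r0<-Add2  regs: r0:Add2,r1:Mul1,r2:8,r3:Mul2
  c13: -  regs: r0:Add2,r1:Mul1,r2:8,r3:Mul2
  c14: -  regs: r0:Add2,r1:Mul1,r2:8,r3:Mul2
  c15: CDB Mul1=49  regs: r0:Add2,r1:49,r2:8,r3:Mul2
  c16: -  regs: r0:Add2,r1:49,r2:8,r3:Mul2
  c17: CDB Add1=50  regs: r0:Add2,r1:49,r2:8,r3:Mul2
  c18: -  regs: r0:Add2,r1:49,r2:8,r3:Mul2

STATUS = VALUE 49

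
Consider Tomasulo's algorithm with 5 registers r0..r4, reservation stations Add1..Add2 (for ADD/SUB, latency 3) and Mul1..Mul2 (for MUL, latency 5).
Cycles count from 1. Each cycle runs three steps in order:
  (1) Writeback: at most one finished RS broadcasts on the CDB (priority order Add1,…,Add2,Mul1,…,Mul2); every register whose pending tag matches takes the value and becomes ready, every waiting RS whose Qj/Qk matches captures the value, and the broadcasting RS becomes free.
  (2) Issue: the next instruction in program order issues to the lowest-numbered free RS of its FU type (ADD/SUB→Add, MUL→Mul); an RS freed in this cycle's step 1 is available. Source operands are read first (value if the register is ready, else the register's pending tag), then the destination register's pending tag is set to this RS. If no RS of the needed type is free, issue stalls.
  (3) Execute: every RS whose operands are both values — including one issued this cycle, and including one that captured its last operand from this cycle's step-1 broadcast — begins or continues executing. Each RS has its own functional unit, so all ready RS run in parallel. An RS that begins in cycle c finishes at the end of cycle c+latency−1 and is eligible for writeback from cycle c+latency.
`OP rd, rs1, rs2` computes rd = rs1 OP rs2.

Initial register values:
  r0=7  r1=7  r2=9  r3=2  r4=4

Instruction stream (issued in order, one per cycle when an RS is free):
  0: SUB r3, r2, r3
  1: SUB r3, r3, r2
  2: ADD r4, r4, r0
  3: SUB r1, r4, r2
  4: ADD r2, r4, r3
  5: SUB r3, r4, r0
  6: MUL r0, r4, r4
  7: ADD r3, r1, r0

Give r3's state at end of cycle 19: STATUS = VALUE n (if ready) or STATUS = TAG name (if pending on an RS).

STATUS = VALUE 123

c1: issue SUB r3<-Add1 | r0:7,r1:7,r2:9,r3:Add1,r4:4
c2: issue SUB r3<-Add2 | r0:7,r1:7,r2:9,r3:Add2,r4:4
c3: stall | r0:7,r1:7,r2:9,r3:Add2,r4:4
c4: CDB Add1=7; issue ADD r4<-Add1 | r0:7,r1:7,r2:9,r3:Add2,r4:Add1
c5: stall | r0:7,r1:7,r2:9,r3:Add2,r4:Add1
c6: stall | r0:7,r1:7,r2:9,r3:Add2,r4:Add1
c7: CDB Add1=11; issue SUB r1<-Add1 | r0:7,r1:Add1,r2:9,r3:Add2,r4:11
c8: CDB Add2=-2; issue ADD r2<-Add2 | r0:7,r1:Add1,r2:Add2,r3:-2,r4:11
c9: stall | r0:7,r1:Add1,r2:Add2,r3:-2,r4:11
c10: CDB Add1=2; issue SUB r3<-Add1 | r0:7,r1:2,r2:Add2,r3:Add1,r4:11
c11: CDB Add2=9; issue MUL r0<-Mul1 | r0:Mul1,r1:2,r2:9,r3:Add1,r4:11
c12: issue ADD r3<-Add2 | r0:Mul1,r1:2,r2:9,r3:Add2,r4:11
c13: CDB Add1=4 | r0:Mul1,r1:2,r2:9,r3:Add2,r4:11
c14: - | r0:Mul1,r1:2,r2:9,r3:Add2,r4:11
c15: - | r0:Mul1,r1:2,r2:9,r3:Add2,r4:11
c16: CDB Mul1=121 | r0:121,r1:2,r2:9,r3:Add2,r4:11
c17: - | r0:121,r1:2,r2:9,r3:Add2,r4:11
c18: - | r0:121,r1:2,r2:9,r3:Add2,r4:11
c19: CDB Add2=123 | r0:121,r1:2,r2:9,r3:123,r4:11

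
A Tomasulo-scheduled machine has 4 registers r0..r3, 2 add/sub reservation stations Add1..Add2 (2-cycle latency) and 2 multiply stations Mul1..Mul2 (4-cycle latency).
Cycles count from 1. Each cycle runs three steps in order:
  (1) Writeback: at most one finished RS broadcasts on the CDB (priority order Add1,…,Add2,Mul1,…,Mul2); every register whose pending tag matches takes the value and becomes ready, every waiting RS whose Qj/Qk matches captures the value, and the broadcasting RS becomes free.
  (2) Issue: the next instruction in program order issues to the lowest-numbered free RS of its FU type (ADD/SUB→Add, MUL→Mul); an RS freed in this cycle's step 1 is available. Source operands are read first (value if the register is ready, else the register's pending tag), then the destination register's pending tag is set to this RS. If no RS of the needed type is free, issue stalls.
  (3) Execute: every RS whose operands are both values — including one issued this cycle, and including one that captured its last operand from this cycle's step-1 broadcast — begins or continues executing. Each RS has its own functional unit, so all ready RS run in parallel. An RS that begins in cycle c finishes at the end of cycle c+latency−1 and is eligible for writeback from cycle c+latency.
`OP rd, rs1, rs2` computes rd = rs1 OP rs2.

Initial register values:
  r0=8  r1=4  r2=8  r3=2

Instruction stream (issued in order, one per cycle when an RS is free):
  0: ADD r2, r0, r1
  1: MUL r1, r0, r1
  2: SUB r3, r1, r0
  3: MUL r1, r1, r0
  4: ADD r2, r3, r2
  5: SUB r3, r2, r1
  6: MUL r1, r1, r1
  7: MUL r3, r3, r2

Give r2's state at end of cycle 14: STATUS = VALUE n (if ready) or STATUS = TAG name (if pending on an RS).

STATUS = VALUE 36

cycle 1: issue ADD r2<-Add1 // r0:8,r1:4,r2:Add1,r3:2
cycle 2: issue MUL r1<-Mul1 // r0:8,r1:Mul1,r2:Add1,r3:2
cycle 3: CDB Add1=12; issue SUB r3<-Add1 // r0:8,r1:Mul1,r2:12,r3:Add1
cycle 4: issue MUL r1<-Mul2 // r0:8,r1:Mul2,r2:12,r3:Add1
cycle 5: issue ADD r2<-Add2 // r0:8,r1:Mul2,r2:Add2,r3:Add1
cycle 6: CDB Mul1=32; stall // r0:8,r1:Mul2,r2:Add2,r3:Add1
cycle 7: stall // r0:8,r1:Mul2,r2:Add2,r3:Add1
cycle 8: CDB Add1=24; issue SUB r3<-Add1 // r0:8,r1:Mul2,r2:Add2,r3:Add1
cycle 9: issue MUL r1<-Mul1 // r0:8,r1:Mul1,r2:Add2,r3:Add1
cycle 10: CDB Add2=36; stall // r0:8,r1:Mul1,r2:36,r3:Add1
cycle 11: CDB Mul2=256; issue MUL r3<-Mul2 // r0:8,r1:Mul1,r2:36,r3:Mul2
cycle 12: - // r0:8,r1:Mul1,r2:36,r3:Mul2
cycle 13: CDB Add1=-220 // r0:8,r1:Mul1,r2:36,r3:Mul2
cycle 14: - // r0:8,r1:Mul1,r2:36,r3:Mul2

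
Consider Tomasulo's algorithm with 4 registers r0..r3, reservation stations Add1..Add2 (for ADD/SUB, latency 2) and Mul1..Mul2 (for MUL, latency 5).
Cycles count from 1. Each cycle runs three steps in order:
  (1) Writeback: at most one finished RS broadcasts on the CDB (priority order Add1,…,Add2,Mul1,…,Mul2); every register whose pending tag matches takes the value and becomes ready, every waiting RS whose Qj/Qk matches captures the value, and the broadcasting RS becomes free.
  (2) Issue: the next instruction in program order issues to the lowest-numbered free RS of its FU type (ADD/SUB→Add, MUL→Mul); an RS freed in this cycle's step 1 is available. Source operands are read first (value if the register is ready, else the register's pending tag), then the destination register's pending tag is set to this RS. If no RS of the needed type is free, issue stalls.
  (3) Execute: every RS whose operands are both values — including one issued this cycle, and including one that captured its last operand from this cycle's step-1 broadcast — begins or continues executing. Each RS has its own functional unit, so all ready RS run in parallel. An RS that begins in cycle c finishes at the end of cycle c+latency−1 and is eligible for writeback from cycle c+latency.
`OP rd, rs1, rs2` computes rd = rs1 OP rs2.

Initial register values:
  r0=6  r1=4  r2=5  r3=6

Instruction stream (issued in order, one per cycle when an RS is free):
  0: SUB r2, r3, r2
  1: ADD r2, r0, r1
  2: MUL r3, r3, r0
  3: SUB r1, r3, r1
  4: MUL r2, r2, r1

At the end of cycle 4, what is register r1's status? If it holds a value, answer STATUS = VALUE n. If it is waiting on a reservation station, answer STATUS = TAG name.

STATUS = TAG Add1

c1: issue SUB r2<-Add1 | r0:6,r1:4,r2:Add1,r3:6
c2: issue ADD r2<-Add2 | r0:6,r1:4,r2:Add2,r3:6
c3: CDB Add1=1; issue MUL r3<-Mul1 | r0:6,r1:4,r2:Add2,r3:Mul1
c4: CDB Add2=10; issue SUB r1<-Add1 | r0:6,r1:Add1,r2:10,r3:Mul1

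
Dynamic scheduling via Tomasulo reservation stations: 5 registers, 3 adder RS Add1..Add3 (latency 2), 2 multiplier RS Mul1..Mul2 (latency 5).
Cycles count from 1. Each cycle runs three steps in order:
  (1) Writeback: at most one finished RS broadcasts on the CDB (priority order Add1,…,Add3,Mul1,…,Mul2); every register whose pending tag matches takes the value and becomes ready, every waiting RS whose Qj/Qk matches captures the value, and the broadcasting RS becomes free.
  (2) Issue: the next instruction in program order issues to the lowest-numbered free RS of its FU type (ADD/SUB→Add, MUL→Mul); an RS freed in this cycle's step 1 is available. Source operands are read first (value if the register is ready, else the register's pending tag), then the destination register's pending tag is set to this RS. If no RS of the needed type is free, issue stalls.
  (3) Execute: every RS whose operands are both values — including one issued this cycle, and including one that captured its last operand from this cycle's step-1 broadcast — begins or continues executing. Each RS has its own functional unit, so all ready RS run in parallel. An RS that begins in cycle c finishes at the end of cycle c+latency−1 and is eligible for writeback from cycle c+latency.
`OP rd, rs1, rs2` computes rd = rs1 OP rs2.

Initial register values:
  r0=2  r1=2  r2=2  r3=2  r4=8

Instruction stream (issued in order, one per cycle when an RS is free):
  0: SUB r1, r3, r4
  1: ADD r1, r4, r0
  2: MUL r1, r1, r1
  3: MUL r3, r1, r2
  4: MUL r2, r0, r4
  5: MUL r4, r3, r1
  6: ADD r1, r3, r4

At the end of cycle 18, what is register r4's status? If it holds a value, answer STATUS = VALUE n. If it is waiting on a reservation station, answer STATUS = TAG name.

cycle 1: issue SUB r1<-Add1 // r0:2,r1:Add1,r2:2,r3:2,r4:8
cycle 2: issue ADD r1<-Add2 // r0:2,r1:Add2,r2:2,r3:2,r4:8
cycle 3: CDB Add1=-6; issue MUL r1<-Mul1 // r0:2,r1:Mul1,r2:2,r3:2,r4:8
cycle 4: CDB Add2=10; issue MUL r3<-Mul2 // r0:2,r1:Mul1,r2:2,r3:Mul2,r4:8
cycle 5: stall // r0:2,r1:Mul1,r2:2,r3:Mul2,r4:8
cycle 6: stall // r0:2,r1:Mul1,r2:2,r3:Mul2,r4:8
cycle 7: stall // r0:2,r1:Mul1,r2:2,r3:Mul2,r4:8
cycle 8: stall // r0:2,r1:Mul1,r2:2,r3:Mul2,r4:8
cycle 9: CDB Mul1=100; issue MUL r2<-Mul1 // r0:2,r1:100,r2:Mul1,r3:Mul2,r4:8
cycle 10: stall // r0:2,r1:100,r2:Mul1,r3:Mul2,r4:8
cycle 11: stall // r0:2,r1:100,r2:Mul1,r3:Mul2,r4:8
cycle 12: stall // r0:2,r1:100,r2:Mul1,r3:Mul2,r4:8
cycle 13: stall // r0:2,r1:100,r2:Mul1,r3:Mul2,r4:8
cycle 14: CDB Mul1=16; issue MUL r4<-Mul1 // r0:2,r1:100,r2:16,r3:Mul2,r4:Mul1
cycle 15: CDB Mul2=200; issue ADD r1<-Add1 // r0:2,r1:Add1,r2:16,r3:200,r4:Mul1
cycle 16: - // r0:2,r1:Add1,r2:16,r3:200,r4:Mul1
cycle 17: - // r0:2,r1:Add1,r2:16,r3:200,r4:Mul1
cycle 18: - // r0:2,r1:Add1,r2:16,r3:200,r4:Mul1

STATUS = TAG Mul1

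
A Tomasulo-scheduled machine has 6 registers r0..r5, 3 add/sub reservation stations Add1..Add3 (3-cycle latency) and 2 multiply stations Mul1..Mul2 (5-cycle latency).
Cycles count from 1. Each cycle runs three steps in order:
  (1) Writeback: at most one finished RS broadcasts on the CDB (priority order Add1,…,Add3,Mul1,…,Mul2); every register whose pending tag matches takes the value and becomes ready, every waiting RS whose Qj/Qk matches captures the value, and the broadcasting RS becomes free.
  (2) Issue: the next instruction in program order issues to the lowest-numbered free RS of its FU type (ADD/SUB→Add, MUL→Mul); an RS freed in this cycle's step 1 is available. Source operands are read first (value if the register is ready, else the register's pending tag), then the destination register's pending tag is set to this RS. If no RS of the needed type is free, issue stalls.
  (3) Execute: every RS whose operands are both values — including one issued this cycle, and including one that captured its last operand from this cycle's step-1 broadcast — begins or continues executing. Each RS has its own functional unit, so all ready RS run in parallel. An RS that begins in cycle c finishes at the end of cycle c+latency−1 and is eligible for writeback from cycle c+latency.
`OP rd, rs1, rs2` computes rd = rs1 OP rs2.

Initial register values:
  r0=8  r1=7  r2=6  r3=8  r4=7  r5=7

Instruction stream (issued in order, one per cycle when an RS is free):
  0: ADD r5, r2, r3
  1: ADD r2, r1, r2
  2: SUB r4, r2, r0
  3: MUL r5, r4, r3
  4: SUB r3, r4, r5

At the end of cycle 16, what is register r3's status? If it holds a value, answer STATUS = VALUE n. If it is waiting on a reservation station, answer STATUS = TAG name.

c1: issue ADD r5<-Add1 | r0:8,r1:7,r2:6,r3:8,r4:7,r5:Add1
c2: issue ADD r2<-Add2 | r0:8,r1:7,r2:Add2,r3:8,r4:7,r5:Add1
c3: issue SUB r4<-Add3 | r0:8,r1:7,r2:Add2,r3:8,r4:Add3,r5:Add1
c4: CDB Add1=14; issue MUL r5<-Mul1 | r0:8,r1:7,r2:Add2,r3:8,r4:Add3,r5:Mul1
c5: CDB Add2=13; issue SUB r3<-Add1 | r0:8,r1:7,r2:13,r3:Add1,r4:Add3,r5:Mul1
c6: - | r0:8,r1:7,r2:13,r3:Add1,r4:Add3,r5:Mul1
c7: - | r0:8,r1:7,r2:13,r3:Add1,r4:Add3,r5:Mul1
c8: CDB Add3=5 | r0:8,r1:7,r2:13,r3:Add1,r4:5,r5:Mul1
c9: - | r0:8,r1:7,r2:13,r3:Add1,r4:5,r5:Mul1
c10: - | r0:8,r1:7,r2:13,r3:Add1,r4:5,r5:Mul1
c11: - | r0:8,r1:7,r2:13,r3:Add1,r4:5,r5:Mul1
c12: - | r0:8,r1:7,r2:13,r3:Add1,r4:5,r5:Mul1
c13: CDB Mul1=40 | r0:8,r1:7,r2:13,r3:Add1,r4:5,r5:40
c14: - | r0:8,r1:7,r2:13,r3:Add1,r4:5,r5:40
c15: - | r0:8,r1:7,r2:13,r3:Add1,r4:5,r5:40
c16: CDB Add1=-35 | r0:8,r1:7,r2:13,r3:-35,r4:5,r5:40

STATUS = VALUE -35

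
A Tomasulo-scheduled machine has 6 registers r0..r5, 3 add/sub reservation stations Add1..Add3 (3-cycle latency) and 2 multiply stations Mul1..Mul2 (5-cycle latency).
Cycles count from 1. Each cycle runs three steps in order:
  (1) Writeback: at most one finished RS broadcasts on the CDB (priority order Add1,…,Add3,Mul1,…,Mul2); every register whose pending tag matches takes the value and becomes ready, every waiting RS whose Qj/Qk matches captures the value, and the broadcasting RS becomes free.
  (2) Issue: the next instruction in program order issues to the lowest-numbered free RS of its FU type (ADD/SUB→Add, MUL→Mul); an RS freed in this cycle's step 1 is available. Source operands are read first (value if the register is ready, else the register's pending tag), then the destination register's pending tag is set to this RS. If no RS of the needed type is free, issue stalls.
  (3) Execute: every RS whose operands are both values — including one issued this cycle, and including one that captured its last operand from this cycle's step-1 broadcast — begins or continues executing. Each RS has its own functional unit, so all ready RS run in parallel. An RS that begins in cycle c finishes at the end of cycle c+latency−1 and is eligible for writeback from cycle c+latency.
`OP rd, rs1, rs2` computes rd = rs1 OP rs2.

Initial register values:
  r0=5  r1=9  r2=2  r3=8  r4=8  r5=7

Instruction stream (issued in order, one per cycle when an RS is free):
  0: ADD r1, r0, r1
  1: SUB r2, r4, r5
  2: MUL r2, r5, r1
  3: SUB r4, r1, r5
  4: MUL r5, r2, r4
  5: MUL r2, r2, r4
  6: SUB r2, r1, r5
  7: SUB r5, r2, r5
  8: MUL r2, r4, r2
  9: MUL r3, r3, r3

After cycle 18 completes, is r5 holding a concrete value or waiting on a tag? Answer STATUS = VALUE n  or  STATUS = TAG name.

STATUS = TAG Add2

  c1: issue ADD r1<-Add1  regs: r0:5,r1:Add1,r2:2,r3:8,r4:8,r5:7
  c2: issue SUB r2<-Add2  regs: r0:5,r1:Add1,r2:Add2,r3:8,r4:8,r5:7
  c3: issue MUL r2<-Mul1  regs: r0:5,r1:Add1,r2:Mul1,r3:8,r4:8,r5:7
  c4: CDB Add1=14; issue SUB r4<-Add1  regs: r0:5,r1:14,r2:Mul1,r3:8,r4:Add1,r5:7
  c5: CDB Add2=1; issue MUL r5<-Mul2  regs: r0:5,r1:14,r2:Mul1,r3:8,r4:Add1,r5:Mul2
  c6: stall  regs: r0:5,r1:14,r2:Mul1,r3:8,r4:Add1,r5:Mul2
  c7: CDB Add1=7; stall  regs: r0:5,r1:14,r2:Mul1,r3:8,r4:7,r5:Mul2
  c8: stall  regs: r0:5,r1:14,r2:Mul1,r3:8,r4:7,r5:Mul2
  c9: CDB Mul1=98; issue MUL r2<-Mul1  regs: r0:5,r1:14,r2:Mul1,r3:8,r4:7,r5:Mul2
  c10: issue SUB r2<-Add1  regs: r0:5,r1:14,r2:Add1,r3:8,r4:7,r5:Mul2
  c11: issue SUB r5<-Add2  regs: r0:5,r1:14,r2:Add1,r3:8,r4:7,r5:Add2
  c12: stall  regs: r0:5,r1:14,r2:Add1,r3:8,r4:7,r5:Add2
  c13: stall  regs: r0:5,r1:14,r2:Add1,r3:8,r4:7,r5:Add2
  c14: CDB Mul1=686; issue MUL r2<-Mul1  regs: r0:5,r1:14,r2:Mul1,r3:8,r4:7,r5:Add2
  c15: CDB Mul2=686; issue MUL r3<-Mul2  regs: r0:5,r1:14,r2:Mul1,r3:Mul2,r4:7,r5:Add2
  c16: -  regs: r0:5,r1:14,r2:Mul1,r3:Mul2,r4:7,r5:Add2
  c17: -  regs: r0:5,r1:14,r2:Mul1,r3:Mul2,r4:7,r5:Add2
  c18: CDB Add1=-672  regs: r0:5,r1:14,r2:Mul1,r3:Mul2,r4:7,r5:Add2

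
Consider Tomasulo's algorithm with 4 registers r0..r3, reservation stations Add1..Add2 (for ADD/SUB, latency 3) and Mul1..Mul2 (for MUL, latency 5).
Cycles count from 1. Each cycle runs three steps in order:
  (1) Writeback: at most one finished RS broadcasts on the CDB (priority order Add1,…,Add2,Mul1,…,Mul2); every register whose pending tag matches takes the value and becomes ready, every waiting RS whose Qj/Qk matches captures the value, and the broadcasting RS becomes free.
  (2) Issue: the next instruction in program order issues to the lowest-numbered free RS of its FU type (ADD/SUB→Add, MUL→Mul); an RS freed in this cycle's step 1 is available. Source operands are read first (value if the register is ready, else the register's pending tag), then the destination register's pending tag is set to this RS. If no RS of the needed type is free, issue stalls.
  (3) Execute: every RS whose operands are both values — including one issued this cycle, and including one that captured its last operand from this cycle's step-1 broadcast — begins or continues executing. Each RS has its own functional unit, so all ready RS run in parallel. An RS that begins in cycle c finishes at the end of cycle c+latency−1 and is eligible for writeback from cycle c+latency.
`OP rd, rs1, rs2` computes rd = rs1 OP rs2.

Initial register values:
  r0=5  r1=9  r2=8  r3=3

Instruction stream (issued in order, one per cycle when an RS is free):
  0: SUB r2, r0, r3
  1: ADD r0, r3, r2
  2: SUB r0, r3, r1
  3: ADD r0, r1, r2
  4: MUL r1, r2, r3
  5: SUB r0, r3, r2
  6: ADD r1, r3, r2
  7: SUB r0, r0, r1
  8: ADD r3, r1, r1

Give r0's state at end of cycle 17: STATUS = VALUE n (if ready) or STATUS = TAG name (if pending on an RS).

cycle 1: issue SUB r2<-Add1 // r0:5,r1:9,r2:Add1,r3:3
cycle 2: issue ADD r0<-Add2 // r0:Add2,r1:9,r2:Add1,r3:3
cycle 3: stall // r0:Add2,r1:9,r2:Add1,r3:3
cycle 4: CDB Add1=2; issue SUB r0<-Add1 // r0:Add1,r1:9,r2:2,r3:3
cycle 5: stall // r0:Add1,r1:9,r2:2,r3:3
cycle 6: stall // r0:Add1,r1:9,r2:2,r3:3
cycle 7: CDB Add1=-6; issue ADD r0<-Add1 // r0:Add1,r1:9,r2:2,r3:3
cycle 8: CDB Add2=5; issue MUL r1<-Mul1 // r0:Add1,r1:Mul1,r2:2,r3:3
cycle 9: issue SUB r0<-Add2 // r0:Add2,r1:Mul1,r2:2,r3:3
cycle 10: CDB Add1=11; issue ADD r1<-Add1 // r0:Add2,r1:Add1,r2:2,r3:3
cycle 11: stall // r0:Add2,r1:Add1,r2:2,r3:3
cycle 12: CDB Add2=1; issue SUB r0<-Add2 // r0:Add2,r1:Add1,r2:2,r3:3
cycle 13: CDB Add1=5; issue ADD r3<-Add1 // r0:Add2,r1:5,r2:2,r3:Add1
cycle 14: CDB Mul1=6 // r0:Add2,r1:5,r2:2,r3:Add1
cycle 15: - // r0:Add2,r1:5,r2:2,r3:Add1
cycle 16: CDB Add1=10 // r0:Add2,r1:5,r2:2,r3:10
cycle 17: CDB Add2=-4 // r0:-4,r1:5,r2:2,r3:10

STATUS = VALUE -4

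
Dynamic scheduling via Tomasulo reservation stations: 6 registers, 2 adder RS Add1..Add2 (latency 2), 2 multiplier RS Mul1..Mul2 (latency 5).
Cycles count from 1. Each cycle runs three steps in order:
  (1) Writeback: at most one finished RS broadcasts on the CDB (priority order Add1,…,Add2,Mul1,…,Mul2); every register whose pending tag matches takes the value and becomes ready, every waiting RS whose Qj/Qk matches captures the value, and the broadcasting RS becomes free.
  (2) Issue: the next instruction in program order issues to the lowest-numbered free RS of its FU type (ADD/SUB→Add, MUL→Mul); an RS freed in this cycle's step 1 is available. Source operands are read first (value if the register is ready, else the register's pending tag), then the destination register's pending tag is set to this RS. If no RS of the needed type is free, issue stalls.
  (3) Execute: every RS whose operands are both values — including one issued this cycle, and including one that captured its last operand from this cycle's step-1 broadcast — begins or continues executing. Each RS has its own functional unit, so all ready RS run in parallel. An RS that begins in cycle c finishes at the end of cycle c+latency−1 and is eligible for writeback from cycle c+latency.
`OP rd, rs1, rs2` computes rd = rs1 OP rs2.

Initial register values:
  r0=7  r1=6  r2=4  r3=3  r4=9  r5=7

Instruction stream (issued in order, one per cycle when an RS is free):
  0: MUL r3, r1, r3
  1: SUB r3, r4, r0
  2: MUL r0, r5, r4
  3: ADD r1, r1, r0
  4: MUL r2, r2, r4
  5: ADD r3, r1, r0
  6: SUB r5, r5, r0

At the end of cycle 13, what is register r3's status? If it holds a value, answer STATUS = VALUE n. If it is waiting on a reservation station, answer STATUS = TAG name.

STATUS = VALUE 132

c1: issue MUL r3<-Mul1 | r0:7,r1:6,r2:4,r3:Mul1,r4:9,r5:7
c2: issue SUB r3<-Add1 | r0:7,r1:6,r2:4,r3:Add1,r4:9,r5:7
c3: issue MUL r0<-Mul2 | r0:Mul2,r1:6,r2:4,r3:Add1,r4:9,r5:7
c4: CDB Add1=2; issue ADD r1<-Add1 | r0:Mul2,r1:Add1,r2:4,r3:2,r4:9,r5:7
c5: stall | r0:Mul2,r1:Add1,r2:4,r3:2,r4:9,r5:7
c6: CDB Mul1=18; issue MUL r2<-Mul1 | r0:Mul2,r1:Add1,r2:Mul1,r3:2,r4:9,r5:7
c7: issue ADD r3<-Add2 | r0:Mul2,r1:Add1,r2:Mul1,r3:Add2,r4:9,r5:7
c8: CDB Mul2=63; stall | r0:63,r1:Add1,r2:Mul1,r3:Add2,r4:9,r5:7
c9: stall | r0:63,r1:Add1,r2:Mul1,r3:Add2,r4:9,r5:7
c10: CDB Add1=69; issue SUB r5<-Add1 | r0:63,r1:69,r2:Mul1,r3:Add2,r4:9,r5:Add1
c11: CDB Mul1=36 | r0:63,r1:69,r2:36,r3:Add2,r4:9,r5:Add1
c12: CDB Add1=-56 | r0:63,r1:69,r2:36,r3:Add2,r4:9,r5:-56
c13: CDB Add2=132 | r0:63,r1:69,r2:36,r3:132,r4:9,r5:-56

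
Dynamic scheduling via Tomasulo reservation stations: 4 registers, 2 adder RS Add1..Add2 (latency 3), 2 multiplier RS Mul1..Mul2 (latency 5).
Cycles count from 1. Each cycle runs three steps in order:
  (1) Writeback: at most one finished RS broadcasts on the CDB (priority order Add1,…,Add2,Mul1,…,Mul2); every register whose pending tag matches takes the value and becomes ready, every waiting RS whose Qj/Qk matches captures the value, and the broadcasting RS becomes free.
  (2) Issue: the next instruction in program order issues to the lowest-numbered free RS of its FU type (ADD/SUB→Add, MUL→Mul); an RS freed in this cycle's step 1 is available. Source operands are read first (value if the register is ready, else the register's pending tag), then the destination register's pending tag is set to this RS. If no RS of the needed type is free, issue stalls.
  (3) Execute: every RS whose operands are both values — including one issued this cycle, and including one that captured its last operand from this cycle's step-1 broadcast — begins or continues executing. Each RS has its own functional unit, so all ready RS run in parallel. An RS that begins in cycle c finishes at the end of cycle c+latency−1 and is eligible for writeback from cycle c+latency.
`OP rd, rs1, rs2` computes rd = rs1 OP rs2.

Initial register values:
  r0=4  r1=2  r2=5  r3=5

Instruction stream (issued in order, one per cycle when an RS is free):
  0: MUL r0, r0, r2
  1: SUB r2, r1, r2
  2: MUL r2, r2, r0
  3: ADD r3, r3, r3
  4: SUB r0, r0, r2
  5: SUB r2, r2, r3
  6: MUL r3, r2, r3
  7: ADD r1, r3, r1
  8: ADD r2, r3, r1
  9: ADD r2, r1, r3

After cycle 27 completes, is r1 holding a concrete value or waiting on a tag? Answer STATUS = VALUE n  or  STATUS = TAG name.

STATUS = VALUE -698

  c1: issue MUL r0<-Mul1  regs: r0:Mul1,r1:2,r2:5,r3:5
  c2: issue SUB r2<-Add1  regs: r0:Mul1,r1:2,r2:Add1,r3:5
  c3: issue MUL r2<-Mul2  regs: r0:Mul1,r1:2,r2:Mul2,r3:5
  c4: issue ADD r3<-Add2  regs: r0:Mul1,r1:2,r2:Mul2,r3:Add2
  c5: CDB Add1=-3; issue SUB r0<-Add1  regs: r0:Add1,r1:2,r2:Mul2,r3:Add2
  c6: CDB Mul1=20; stall  regs: r0:Add1,r1:2,r2:Mul2,r3:Add2
  c7: CDB Add2=10; issue SUB r2<-Add2  regs: r0:Add1,r1:2,r2:Add2,r3:10
  c8: issue MUL r3<-Mul1  regs: r0:Add1,r1:2,r2:Add2,r3:Mul1
  c9: stall  regs: r0:Add1,r1:2,r2:Add2,r3:Mul1
  c10: stall  regs: r0:Add1,r1:2,r2:Add2,r3:Mul1
  c11: CDB Mul2=-60; stall  regs: r0:Add1,r1:2,r2:Add2,r3:Mul1
  c12: stall  regs: r0:Add1,r1:2,r2:Add2,r3:Mul1
  c13: stall  regs: r0:Add1,r1:2,r2:Add2,r3:Mul1
  c14: CDB Add1=80; issue ADD r1<-Add1  regs: r0:80,r1:Add1,r2:Add2,r3:Mul1
  c15: CDB Add2=-70; issue ADD r2<-Add2  regs: r0:80,r1:Add1,r2:Add2,r3:Mul1
  c16: stall  regs: r0:80,r1:Add1,r2:Add2,r3:Mul1
  c17: stall  regs: r0:80,r1:Add1,r2:Add2,r3:Mul1
  c18: stall  regs: r0:80,r1:Add1,r2:Add2,r3:Mul1
  c19: stall  regs: r0:80,r1:Add1,r2:Add2,r3:Mul1
  c20: CDB Mul1=-700; stall  regs: r0:80,r1:Add1,r2:Add2,r3:-700
  c21: stall  regs: r0:80,r1:Add1,r2:Add2,r3:-700
  c22: stall  regs: r0:80,r1:Add1,r2:Add2,r3:-700
  c23: CDB Add1=-698; issue ADD r2<-Add1  regs: r0:80,r1:-698,r2:Add1,r3:-700
  c24: -  regs: r0:80,r1:-698,r2:Add1,r3:-700
  c25: -  regs: r0:80,r1:-698,r2:Add1,r3:-700
  c26: CDB Add1=-1398  regs: r0:80,r1:-698,r2:-1398,r3:-700
  c27: CDB Add2=-1398  regs: r0:80,r1:-698,r2:-1398,r3:-700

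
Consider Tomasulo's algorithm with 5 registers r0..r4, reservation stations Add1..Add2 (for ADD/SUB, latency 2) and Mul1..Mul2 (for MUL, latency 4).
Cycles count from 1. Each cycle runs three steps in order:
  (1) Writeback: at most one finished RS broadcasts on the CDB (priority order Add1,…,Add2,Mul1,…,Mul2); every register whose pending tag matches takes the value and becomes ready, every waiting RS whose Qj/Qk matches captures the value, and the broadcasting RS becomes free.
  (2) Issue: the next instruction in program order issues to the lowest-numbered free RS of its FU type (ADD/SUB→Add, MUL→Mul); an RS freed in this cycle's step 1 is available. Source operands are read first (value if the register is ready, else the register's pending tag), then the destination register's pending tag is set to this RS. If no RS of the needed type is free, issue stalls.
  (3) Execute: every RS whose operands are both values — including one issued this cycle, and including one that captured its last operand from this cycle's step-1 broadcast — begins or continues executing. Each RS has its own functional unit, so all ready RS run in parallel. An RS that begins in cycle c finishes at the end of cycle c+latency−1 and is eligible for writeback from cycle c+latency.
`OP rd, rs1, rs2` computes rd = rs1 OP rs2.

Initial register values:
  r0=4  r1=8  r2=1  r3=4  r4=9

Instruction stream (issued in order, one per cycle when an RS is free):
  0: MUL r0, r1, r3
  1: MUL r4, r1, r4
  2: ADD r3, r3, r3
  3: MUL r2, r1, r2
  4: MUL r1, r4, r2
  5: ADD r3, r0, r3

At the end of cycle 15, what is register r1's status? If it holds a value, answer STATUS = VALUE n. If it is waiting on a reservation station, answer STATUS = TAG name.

c1: issue MUL r0<-Mul1 | r0:Mul1,r1:8,r2:1,r3:4,r4:9
c2: issue MUL r4<-Mul2 | r0:Mul1,r1:8,r2:1,r3:4,r4:Mul2
c3: issue ADD r3<-Add1 | r0:Mul1,r1:8,r2:1,r3:Add1,r4:Mul2
c4: stall | r0:Mul1,r1:8,r2:1,r3:Add1,r4:Mul2
c5: CDB Add1=8; stall | r0:Mul1,r1:8,r2:1,r3:8,r4:Mul2
c6: CDB Mul1=32; issue MUL r2<-Mul1 | r0:32,r1:8,r2:Mul1,r3:8,r4:Mul2
c7: CDB Mul2=72; issue MUL r1<-Mul2 | r0:32,r1:Mul2,r2:Mul1,r3:8,r4:72
c8: issue ADD r3<-Add1 | r0:32,r1:Mul2,r2:Mul1,r3:Add1,r4:72
c9: - | r0:32,r1:Mul2,r2:Mul1,r3:Add1,r4:72
c10: CDB Add1=40 | r0:32,r1:Mul2,r2:Mul1,r3:40,r4:72
c11: CDB Mul1=8 | r0:32,r1:Mul2,r2:8,r3:40,r4:72
c12: - | r0:32,r1:Mul2,r2:8,r3:40,r4:72
c13: - | r0:32,r1:Mul2,r2:8,r3:40,r4:72
c14: - | r0:32,r1:Mul2,r2:8,r3:40,r4:72
c15: CDB Mul2=576 | r0:32,r1:576,r2:8,r3:40,r4:72

STATUS = VALUE 576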